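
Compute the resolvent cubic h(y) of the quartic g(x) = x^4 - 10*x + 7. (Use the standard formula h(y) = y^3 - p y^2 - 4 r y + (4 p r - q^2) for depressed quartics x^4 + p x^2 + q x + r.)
h(y) = y^3 - 28*y - 100

Identify coefficients: p = 0, q = -10, r = 7.
Plug into h(y) = y^3 - p y^2 - 4 r y + (4 p r - q^2):
  h(y) = y^3 - (0) y^2 - 4*(7) y + (4*(0)*(7) - (-10)^2)
       = y^3 + (0) y^2 + (-28) y + (-100).
Simplifying: h(y) = y^3 - 28*y - 100.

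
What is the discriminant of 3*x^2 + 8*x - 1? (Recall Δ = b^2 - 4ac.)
Δ = 76

For a quadratic a x^2 + b x + c the discriminant is Δ = b^2 - 4ac = (8)^2 - 4*(3)*(-1) = 64 - (-12) = 76.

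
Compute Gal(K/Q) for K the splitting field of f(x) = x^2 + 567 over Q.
Gal(K/Q) = Z/2Z (cyclic of order 2)

x^2 + 567 is irreducible over Q since -567 is not a rational square. The splitting field Q(sqrt(-567)) has degree 2 over Q, and its unique nontrivial automorphism is sqrt(-567) ↦ -sqrt(-567). Hence Gal(Q(sqrt(-567))/Q) = Z/2Z.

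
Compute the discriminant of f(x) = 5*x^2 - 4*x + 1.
Δ = -4

For a quadratic a x^2 + b x + c the discriminant is Δ = b^2 - 4ac = (-4)^2 - 4*(5)*(1) = 16 - (20) = -4.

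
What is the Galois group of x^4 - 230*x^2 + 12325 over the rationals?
Gal(K/Q) = V_4 (Klein four-group, Z/2Z × Z/2Z)

f factors as (x^2 - 145)(x^2 - 85), so the splitting field is K = Q(sqrt(145), sqrt(85)). The elements 145, 85, 12325 are all non-squares in Q, so sqrt(145) and sqrt(85) generate independent quadratic extensions. Thus [K:Q] = 4 and Gal(K/Q) is generated by the two order-2 automorphisms sqrt(145) ↦ -sqrt(145) and sqrt(85) ↦ -sqrt(85), giving V_4.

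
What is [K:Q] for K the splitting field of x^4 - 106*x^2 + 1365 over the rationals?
[K:Q] = 4

f factors as (x^2 - 91)(x^2 - 15); the splitting field is K = Q(sqrt(91), sqrt(15)). Since 91, 15, and 1365 are all non-squares in Q, the three subfields Q(sqrt(91)), Q(sqrt(15)), Q(sqrt(1365)) are distinct degree-2 extensions, so [K:Q] = 4 (Klein four Galois group).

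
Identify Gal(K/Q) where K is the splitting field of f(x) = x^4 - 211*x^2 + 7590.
Gal(K/Q) = V_4 (Klein four-group, Z/2Z × Z/2Z)

f factors as (x^2 - 46)(x^2 - 165), so the splitting field is K = Q(sqrt(46), sqrt(165)). The elements 46, 165, 7590 are all non-squares in Q, so sqrt(46) and sqrt(165) generate independent quadratic extensions. Thus [K:Q] = 4 and Gal(K/Q) is generated by the two order-2 automorphisms sqrt(46) ↦ -sqrt(46) and sqrt(165) ↦ -sqrt(165), giving V_4.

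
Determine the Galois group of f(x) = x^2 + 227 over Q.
Gal(K/Q) = Z/2Z (cyclic of order 2)

x^2 + 227 is irreducible over Q since -227 is not a rational square. The splitting field Q(sqrt(-227)) has degree 2 over Q, and its unique nontrivial automorphism is sqrt(-227) ↦ -sqrt(-227). Hence Gal(Q(sqrt(-227))/Q) = Z/2Z.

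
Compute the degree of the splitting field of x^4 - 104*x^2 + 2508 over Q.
[K:Q] = 4

f factors as (x^2 - 66)(x^2 - 38); the splitting field is K = Q(sqrt(66), sqrt(38)). Since 66, 38, and 2508 are all non-squares in Q, the three subfields Q(sqrt(66)), Q(sqrt(38)), Q(sqrt(2508)) are distinct degree-2 extensions, so [K:Q] = 4 (Klein four Galois group).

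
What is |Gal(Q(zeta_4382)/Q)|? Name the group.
|Gal(Q(zeta_4382)/Q)| = phi(4382) = 1872; group ≅ (Z/4382Z)^* ≅ Z/6Z × Z/312Z

The n-th cyclotomic polynomial Φ_4382(x) is the minimal polynomial of zeta_4382 over Q and has degree phi(4382) = 1872. So Q(zeta_4382) is a degree-1872 Galois extension with Galois group (Z/4382Z)^*. By CRT, (Z/4382Z)^* ≅ (Z/2Z)^* × (Z/7Z)^* × (Z/313Z)^*. Each prime-power unit group is (Z/2Z)^* ≅ trivial group (order 1); (Z/7Z)^* ≅ Z/6Z; (Z/313Z)^* ≅ Z/312Z. Hence Gal(Q(zeta_4382)/Q) ≅ Z/6Z × Z/312Z.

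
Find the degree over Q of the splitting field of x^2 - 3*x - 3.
[K:Q] = 2

The discriminant of x^2 + (-3)*x + (-3) is b^2 - 4c = 9 - (-12) = 21. Since 21 is not a perfect square in Q, the polynomial is irreducible over Q. Its two roots generate a degree-2 extension, so [K:Q] = 2.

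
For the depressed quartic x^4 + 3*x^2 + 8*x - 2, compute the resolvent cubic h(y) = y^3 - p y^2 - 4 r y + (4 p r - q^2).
h(y) = y^3 - 3*y^2 + 8*y - 88

Identify coefficients: p = 3, q = 8, r = -2.
Plug into h(y) = y^3 - p y^2 - 4 r y + (4 p r - q^2):
  h(y) = y^3 - (3) y^2 - 4*(-2) y + (4*(3)*(-2) - (8)^2)
       = y^3 + (-3) y^2 + (8) y + (-88).
Simplifying: h(y) = y^3 - 3*y^2 + 8*y - 88.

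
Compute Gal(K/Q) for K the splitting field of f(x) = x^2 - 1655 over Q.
Gal(K/Q) = Z/2Z (cyclic of order 2)

x^2 - 1655 is irreducible over Q since 1655 is not a rational square. The splitting field Q(sqrt(1655)) has degree 2 over Q, and its unique nontrivial automorphism is sqrt(1655) ↦ -sqrt(1655). Hence Gal(Q(sqrt(1655))/Q) = Z/2Z.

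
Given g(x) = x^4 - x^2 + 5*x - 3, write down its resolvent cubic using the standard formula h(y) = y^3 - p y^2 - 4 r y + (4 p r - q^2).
h(y) = y^3 + y^2 + 12*y - 13

Identify coefficients: p = -1, q = 5, r = -3.
Plug into h(y) = y^3 - p y^2 - 4 r y + (4 p r - q^2):
  h(y) = y^3 - (-1) y^2 - 4*(-3) y + (4*(-1)*(-3) - (5)^2)
       = y^3 + (1) y^2 + (12) y + (-13).
Simplifying: h(y) = y^3 + y^2 + 12*y - 13.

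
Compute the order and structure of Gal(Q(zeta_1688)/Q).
|Gal(Q(zeta_1688)/Q)| = phi(1688) = 840; group ≅ (Z/1688Z)^* ≅ Z/2Z × Z/2Z × Z/210Z

The n-th cyclotomic polynomial Φ_1688(x) is the minimal polynomial of zeta_1688 over Q and has degree phi(1688) = 840. So Q(zeta_1688) is a degree-840 Galois extension with Galois group (Z/1688Z)^*. By CRT, (Z/1688Z)^* ≅ (Z/8Z)^* × (Z/211Z)^*. Each prime-power unit group is (Z/8Z)^* ≅ Z/2Z × Z/2Z; (Z/211Z)^* ≅ Z/210Z. Hence Gal(Q(zeta_1688)/Q) ≅ Z/2Z × Z/2Z × Z/210Z.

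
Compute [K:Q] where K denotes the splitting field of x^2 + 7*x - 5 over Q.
[K:Q] = 2

The discriminant of x^2 + (7)*x + (-5) is b^2 - 4c = 49 - (-20) = 69. Since 69 is not a perfect square in Q, the polynomial is irreducible over Q. Its two roots generate a degree-2 extension, so [K:Q] = 2.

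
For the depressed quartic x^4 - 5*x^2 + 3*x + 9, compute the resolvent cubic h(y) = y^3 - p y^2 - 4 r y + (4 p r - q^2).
h(y) = y^3 + 5*y^2 - 36*y - 189

Identify coefficients: p = -5, q = 3, r = 9.
Plug into h(y) = y^3 - p y^2 - 4 r y + (4 p r - q^2):
  h(y) = y^3 - (-5) y^2 - 4*(9) y + (4*(-5)*(9) - (3)^2)
       = y^3 + (5) y^2 + (-36) y + (-189).
Simplifying: h(y) = y^3 + 5*y^2 - 36*y - 189.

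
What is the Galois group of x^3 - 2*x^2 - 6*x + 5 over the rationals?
Gal(K/Q) = S_3 (symmetric group of order 6)

Compute the discriminant of x^3 + (-2)*x^2 + (-6)*x + (5): Δ = 1573. Since Δ is not a rational square, the Galois group is not contained in A_3; it must be the full S_3 (irreducibility of the cubic rules out anything smaller).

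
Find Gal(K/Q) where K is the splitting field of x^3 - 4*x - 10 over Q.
Gal(K/Q) = S_3 (symmetric group of order 6)

Compute the discriminant of x^3 + (0)*x^2 + (-4)*x + (-10): Δ = -2444. Since Δ is not a rational square, the Galois group is not contained in A_3; it must be the full S_3 (irreducibility of the cubic rules out anything smaller).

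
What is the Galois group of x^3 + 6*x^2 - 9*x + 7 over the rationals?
Gal(K/Q) = S_3 (symmetric group of order 6)

Compute the discriminant of x^3 + (6)*x^2 + (-9)*x + (7): Δ = -8343. Since Δ is not a rational square, the Galois group is not contained in A_3; it must be the full S_3 (irreducibility of the cubic rules out anything smaller).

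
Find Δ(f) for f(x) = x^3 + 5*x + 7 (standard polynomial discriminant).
Δ = -1823

For a depressed cubic x^3 + p x + q the discriminant is Δ = -4 p^3 - 27 q^2 = -4*(5)^3 - 27*(7)^2 = -500 - 1323 = -1823.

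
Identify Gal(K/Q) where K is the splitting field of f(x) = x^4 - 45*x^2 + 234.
Gal(K/Q) = V_4 (Klein four-group, Z/2Z × Z/2Z)

f factors as (x^2 - 6)(x^2 - 39), so the splitting field is K = Q(sqrt(6), sqrt(39)). The elements 6, 39, 234 are all non-squares in Q, so sqrt(6) and sqrt(39) generate independent quadratic extensions. Thus [K:Q] = 4 and Gal(K/Q) is generated by the two order-2 automorphisms sqrt(6) ↦ -sqrt(6) and sqrt(39) ↦ -sqrt(39), giving V_4.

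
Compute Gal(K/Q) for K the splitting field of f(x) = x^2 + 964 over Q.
Gal(K/Q) = Z/2Z (cyclic of order 2)

x^2 + 964 is irreducible over Q since -964 is not a rational square. The splitting field Q(sqrt(-964)) has degree 2 over Q, and its unique nontrivial automorphism is sqrt(-964) ↦ -sqrt(-964). Hence Gal(Q(sqrt(-964))/Q) = Z/2Z.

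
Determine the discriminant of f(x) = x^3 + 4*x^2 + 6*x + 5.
Δ = -83

For x^3 + a x^2 + b x + c the discriminant is Δ = 18 a b c - 4 a^3 c + a^2 b^2 - 4 b^3 - 27 c^2.
Plug a = 4, b = 6, c = 5:
  18*(4)*(6)*(5) - 4*(4)^3*(5) + (4)^2*(6)^2 - 4*(6)^3 - 27*(5)^2
  = 2160 + (-1280) + 576 + (-864) + (-675)
  = -83.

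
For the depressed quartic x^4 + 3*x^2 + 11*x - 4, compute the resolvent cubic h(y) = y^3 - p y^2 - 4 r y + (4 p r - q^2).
h(y) = y^3 - 3*y^2 + 16*y - 169

Identify coefficients: p = 3, q = 11, r = -4.
Plug into h(y) = y^3 - p y^2 - 4 r y + (4 p r - q^2):
  h(y) = y^3 - (3) y^2 - 4*(-4) y + (4*(3)*(-4) - (11)^2)
       = y^3 + (-3) y^2 + (16) y + (-169).
Simplifying: h(y) = y^3 - 3*y^2 + 16*y - 169.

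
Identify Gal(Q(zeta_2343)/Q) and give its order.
|Gal(Q(zeta_2343)/Q)| = phi(2343) = 1400; group ≅ (Z/2343Z)^* ≅ Z/2Z × Z/10Z × Z/70Z

The n-th cyclotomic polynomial Φ_2343(x) is the minimal polynomial of zeta_2343 over Q and has degree phi(2343) = 1400. So Q(zeta_2343) is a degree-1400 Galois extension with Galois group (Z/2343Z)^*. By CRT, (Z/2343Z)^* ≅ (Z/3Z)^* × (Z/11Z)^* × (Z/71Z)^*. Each prime-power unit group is (Z/3Z)^* ≅ Z/2Z; (Z/11Z)^* ≅ Z/10Z; (Z/71Z)^* ≅ Z/70Z. Hence Gal(Q(zeta_2343)/Q) ≅ Z/2Z × Z/10Z × Z/70Z.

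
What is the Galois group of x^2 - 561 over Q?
Gal(K/Q) = Z/2Z (cyclic of order 2)

x^2 - 561 is irreducible over Q since 561 is not a rational square. The splitting field Q(sqrt(561)) has degree 2 over Q, and its unique nontrivial automorphism is sqrt(561) ↦ -sqrt(561). Hence Gal(Q(sqrt(561))/Q) = Z/2Z.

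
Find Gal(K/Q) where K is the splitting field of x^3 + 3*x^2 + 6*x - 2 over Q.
Gal(K/Q) = S_3 (symmetric group of order 6)

Compute the discriminant of x^3 + (3)*x^2 + (6)*x + (-2): Δ = -1080. Since Δ is not a rational square, the Galois group is not contained in A_3; it must be the full S_3 (irreducibility of the cubic rules out anything smaller).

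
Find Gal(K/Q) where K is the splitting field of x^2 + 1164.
Gal(K/Q) = Z/2Z (cyclic of order 2)

x^2 + 1164 is irreducible over Q since -1164 is not a rational square. The splitting field Q(sqrt(-1164)) has degree 2 over Q, and its unique nontrivial automorphism is sqrt(-1164) ↦ -sqrt(-1164). Hence Gal(Q(sqrt(-1164))/Q) = Z/2Z.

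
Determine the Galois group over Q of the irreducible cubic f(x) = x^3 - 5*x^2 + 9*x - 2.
Gal(K/Q) = S_3 (symmetric group of order 6)

Compute the discriminant of x^3 + (-5)*x^2 + (9)*x + (-2): Δ = -379. Since Δ is not a rational square, the Galois group is not contained in A_3; it must be the full S_3 (irreducibility of the cubic rules out anything smaller).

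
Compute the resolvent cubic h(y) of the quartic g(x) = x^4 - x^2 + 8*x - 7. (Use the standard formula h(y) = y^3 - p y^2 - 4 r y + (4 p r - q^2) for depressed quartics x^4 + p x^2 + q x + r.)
h(y) = y^3 + y^2 + 28*y - 36

Identify coefficients: p = -1, q = 8, r = -7.
Plug into h(y) = y^3 - p y^2 - 4 r y + (4 p r - q^2):
  h(y) = y^3 - (-1) y^2 - 4*(-7) y + (4*(-1)*(-7) - (8)^2)
       = y^3 + (1) y^2 + (28) y + (-36).
Simplifying: h(y) = y^3 + y^2 + 28*y - 36.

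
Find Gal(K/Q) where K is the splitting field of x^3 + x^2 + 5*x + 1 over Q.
Gal(K/Q) = S_3 (symmetric group of order 6)

Compute the discriminant of x^3 + (1)*x^2 + (5)*x + (1): Δ = -416. Since Δ is not a rational square, the Galois group is not contained in A_3; it must be the full S_3 (irreducibility of the cubic rules out anything smaller).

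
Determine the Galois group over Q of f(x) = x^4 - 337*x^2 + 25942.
Gal(K/Q) = V_4 (Klein four-group, Z/2Z × Z/2Z)

f factors as (x^2 - 119)(x^2 - 218), so the splitting field is K = Q(sqrt(119), sqrt(218)). The elements 119, 218, 25942 are all non-squares in Q, so sqrt(119) and sqrt(218) generate independent quadratic extensions. Thus [K:Q] = 4 and Gal(K/Q) is generated by the two order-2 automorphisms sqrt(119) ↦ -sqrt(119) and sqrt(218) ↦ -sqrt(218), giving V_4.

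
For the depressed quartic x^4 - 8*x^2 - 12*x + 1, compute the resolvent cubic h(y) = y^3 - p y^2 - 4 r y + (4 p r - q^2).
h(y) = y^3 + 8*y^2 - 4*y - 176

Identify coefficients: p = -8, q = -12, r = 1.
Plug into h(y) = y^3 - p y^2 - 4 r y + (4 p r - q^2):
  h(y) = y^3 - (-8) y^2 - 4*(1) y + (4*(-8)*(1) - (-12)^2)
       = y^3 + (8) y^2 + (-4) y + (-176).
Simplifying: h(y) = y^3 + 8*y^2 - 4*y - 176.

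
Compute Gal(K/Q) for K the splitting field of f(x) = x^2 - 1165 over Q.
Gal(K/Q) = Z/2Z (cyclic of order 2)

x^2 - 1165 is irreducible over Q since 1165 is not a rational square. The splitting field Q(sqrt(1165)) has degree 2 over Q, and its unique nontrivial automorphism is sqrt(1165) ↦ -sqrt(1165). Hence Gal(Q(sqrt(1165))/Q) = Z/2Z.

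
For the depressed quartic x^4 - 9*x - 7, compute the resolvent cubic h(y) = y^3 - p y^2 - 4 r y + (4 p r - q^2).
h(y) = y^3 + 28*y - 81

Identify coefficients: p = 0, q = -9, r = -7.
Plug into h(y) = y^3 - p y^2 - 4 r y + (4 p r - q^2):
  h(y) = y^3 - (0) y^2 - 4*(-7) y + (4*(0)*(-7) - (-9)^2)
       = y^3 + (0) y^2 + (28) y + (-81).
Simplifying: h(y) = y^3 + 28*y - 81.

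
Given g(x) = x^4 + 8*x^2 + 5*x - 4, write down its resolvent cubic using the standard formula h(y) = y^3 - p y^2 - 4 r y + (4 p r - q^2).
h(y) = y^3 - 8*y^2 + 16*y - 153

Identify coefficients: p = 8, q = 5, r = -4.
Plug into h(y) = y^3 - p y^2 - 4 r y + (4 p r - q^2):
  h(y) = y^3 - (8) y^2 - 4*(-4) y + (4*(8)*(-4) - (5)^2)
       = y^3 + (-8) y^2 + (16) y + (-153).
Simplifying: h(y) = y^3 - 8*y^2 + 16*y - 153.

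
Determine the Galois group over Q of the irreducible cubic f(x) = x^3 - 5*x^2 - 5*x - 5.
Gal(K/Q) = S_3 (symmetric group of order 6)

Compute the discriminant of x^3 + (-5)*x^2 + (-5)*x + (-5): Δ = -4300. Since Δ is not a rational square, the Galois group is not contained in A_3; it must be the full S_3 (irreducibility of the cubic rules out anything smaller).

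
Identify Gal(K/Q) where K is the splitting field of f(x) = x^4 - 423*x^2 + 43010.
Gal(K/Q) = V_4 (Klein four-group, Z/2Z × Z/2Z)

f factors as (x^2 - 170)(x^2 - 253), so the splitting field is K = Q(sqrt(170), sqrt(253)). The elements 170, 253, 43010 are all non-squares in Q, so sqrt(170) and sqrt(253) generate independent quadratic extensions. Thus [K:Q] = 4 and Gal(K/Q) is generated by the two order-2 automorphisms sqrt(170) ↦ -sqrt(170) and sqrt(253) ↦ -sqrt(253), giving V_4.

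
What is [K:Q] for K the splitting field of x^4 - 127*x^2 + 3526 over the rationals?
[K:Q] = 4

f factors as (x^2 - 41)(x^2 - 86); the splitting field is K = Q(sqrt(41), sqrt(86)). Since 41, 86, and 3526 are all non-squares in Q, the three subfields Q(sqrt(41)), Q(sqrt(86)), Q(sqrt(3526)) are distinct degree-2 extensions, so [K:Q] = 4 (Klein four Galois group).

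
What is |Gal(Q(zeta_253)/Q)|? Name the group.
|Gal(Q(zeta_253)/Q)| = phi(253) = 220; group ≅ (Z/253Z)^* ≅ Z/10Z × Z/22Z

The n-th cyclotomic polynomial Φ_253(x) is the minimal polynomial of zeta_253 over Q and has degree phi(253) = 220. So Q(zeta_253) is a degree-220 Galois extension with Galois group (Z/253Z)^*. By CRT, (Z/253Z)^* ≅ (Z/11Z)^* × (Z/23Z)^*. Each prime-power unit group is (Z/11Z)^* ≅ Z/10Z; (Z/23Z)^* ≅ Z/22Z. Hence Gal(Q(zeta_253)/Q) ≅ Z/10Z × Z/22Z.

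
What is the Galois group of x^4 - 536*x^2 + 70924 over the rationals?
Gal(K/Q) = V_4 (Klein four-group, Z/2Z × Z/2Z)

f factors as (x^2 - 238)(x^2 - 298), so the splitting field is K = Q(sqrt(238), sqrt(298)). The elements 238, 298, 70924 are all non-squares in Q, so sqrt(238) and sqrt(298) generate independent quadratic extensions. Thus [K:Q] = 4 and Gal(K/Q) is generated by the two order-2 automorphisms sqrt(238) ↦ -sqrt(238) and sqrt(298) ↦ -sqrt(298), giving V_4.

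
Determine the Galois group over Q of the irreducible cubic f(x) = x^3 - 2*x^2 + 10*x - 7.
Gal(K/Q) = S_3 (symmetric group of order 6)

Compute the discriminant of x^3 + (-2)*x^2 + (10)*x + (-7): Δ = -2627. Since Δ is not a rational square, the Galois group is not contained in A_3; it must be the full S_3 (irreducibility of the cubic rules out anything smaller).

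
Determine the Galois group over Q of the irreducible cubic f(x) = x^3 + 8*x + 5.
Gal(K/Q) = S_3 (symmetric group of order 6)

Compute the discriminant of x^3 + (0)*x^2 + (8)*x + (5): Δ = -2723. Since Δ is not a rational square, the Galois group is not contained in A_3; it must be the full S_3 (irreducibility of the cubic rules out anything smaller).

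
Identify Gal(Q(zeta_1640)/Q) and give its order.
|Gal(Q(zeta_1640)/Q)| = phi(1640) = 640; group ≅ (Z/1640Z)^* ≅ Z/2Z × Z/2Z × Z/4Z × Z/40Z

The n-th cyclotomic polynomial Φ_1640(x) is the minimal polynomial of zeta_1640 over Q and has degree phi(1640) = 640. So Q(zeta_1640) is a degree-640 Galois extension with Galois group (Z/1640Z)^*. By CRT, (Z/1640Z)^* ≅ (Z/8Z)^* × (Z/5Z)^* × (Z/41Z)^*. Each prime-power unit group is (Z/8Z)^* ≅ Z/2Z × Z/2Z; (Z/5Z)^* ≅ Z/4Z; (Z/41Z)^* ≅ Z/40Z. Hence Gal(Q(zeta_1640)/Q) ≅ Z/2Z × Z/2Z × Z/4Z × Z/40Z.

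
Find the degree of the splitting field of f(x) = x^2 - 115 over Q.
[K:Q] = 2

The polynomial x^2 - 115 is irreducible over Q since 115 is not a perfect square. Its splitting field is Q(sqrt(115)), which has degree 2 over Q.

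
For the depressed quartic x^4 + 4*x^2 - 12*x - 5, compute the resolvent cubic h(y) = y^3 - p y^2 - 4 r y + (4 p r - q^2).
h(y) = y^3 - 4*y^2 + 20*y - 224

Identify coefficients: p = 4, q = -12, r = -5.
Plug into h(y) = y^3 - p y^2 - 4 r y + (4 p r - q^2):
  h(y) = y^3 - (4) y^2 - 4*(-5) y + (4*(4)*(-5) - (-12)^2)
       = y^3 + (-4) y^2 + (20) y + (-224).
Simplifying: h(y) = y^3 - 4*y^2 + 20*y - 224.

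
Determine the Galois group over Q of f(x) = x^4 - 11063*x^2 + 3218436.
Gal(K/Q) = Z/2Z (cyclic of order 2)

f factors as (x^2 - 299)(x^2 - 10764), so the splitting field is K = Q(sqrt(299), sqrt(10764)). The squarefree part of 299 is 299 and the squarefree part of 10764 is also 299, so sqrt(299) and sqrt(10764) are both rational multiples of sqrt(299). Hence Q(sqrt(299)) = Q(sqrt(10764)) = Q(sqrt(299)), and the splitting field collapses to a single degree-2 extension with Galois group Z/2Z.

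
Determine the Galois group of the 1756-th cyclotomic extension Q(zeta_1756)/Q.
|Gal(Q(zeta_1756)/Q)| = phi(1756) = 876; group ≅ (Z/1756Z)^* ≅ Z/2Z × Z/438Z

The n-th cyclotomic polynomial Φ_1756(x) is the minimal polynomial of zeta_1756 over Q and has degree phi(1756) = 876. So Q(zeta_1756) is a degree-876 Galois extension with Galois group (Z/1756Z)^*. By CRT, (Z/1756Z)^* ≅ (Z/4Z)^* × (Z/439Z)^*. Each prime-power unit group is (Z/4Z)^* ≅ Z/2Z; (Z/439Z)^* ≅ Z/438Z. Hence Gal(Q(zeta_1756)/Q) ≅ Z/2Z × Z/438Z.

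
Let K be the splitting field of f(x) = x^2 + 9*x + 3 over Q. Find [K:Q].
[K:Q] = 2

The discriminant of x^2 + (9)*x + (3) is b^2 - 4c = 81 - (12) = 69. Since 69 is not a perfect square in Q, the polynomial is irreducible over Q. Its two roots generate a degree-2 extension, so [K:Q] = 2.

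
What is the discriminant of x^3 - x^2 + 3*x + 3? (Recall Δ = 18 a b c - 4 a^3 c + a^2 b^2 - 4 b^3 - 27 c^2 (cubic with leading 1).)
Δ = -492

For x^3 + a x^2 + b x + c the discriminant is Δ = 18 a b c - 4 a^3 c + a^2 b^2 - 4 b^3 - 27 c^2.
Plug a = -1, b = 3, c = 3:
  18*(-1)*(3)*(3) - 4*(-1)^3*(3) + (-1)^2*(3)^2 - 4*(3)^3 - 27*(3)^2
  = -162 + (12) + 9 + (-108) + (-243)
  = -492.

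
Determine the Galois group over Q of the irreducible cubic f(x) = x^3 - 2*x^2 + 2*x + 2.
Gal(K/Q) = S_3 (symmetric group of order 6)

Compute the discriminant of x^3 + (-2)*x^2 + (2)*x + (2): Δ = -204. Since Δ is not a rational square, the Galois group is not contained in A_3; it must be the full S_3 (irreducibility of the cubic rules out anything smaller).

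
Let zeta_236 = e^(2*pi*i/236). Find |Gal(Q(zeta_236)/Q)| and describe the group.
|Gal(Q(zeta_236)/Q)| = phi(236) = 116; group ≅ (Z/236Z)^* ≅ Z/2Z × Z/58Z

The n-th cyclotomic polynomial Φ_236(x) is the minimal polynomial of zeta_236 over Q and has degree phi(236) = 116. So Q(zeta_236) is a degree-116 Galois extension with Galois group (Z/236Z)^*. By CRT, (Z/236Z)^* ≅ (Z/4Z)^* × (Z/59Z)^*. Each prime-power unit group is (Z/4Z)^* ≅ Z/2Z; (Z/59Z)^* ≅ Z/58Z. Hence Gal(Q(zeta_236)/Q) ≅ Z/2Z × Z/58Z.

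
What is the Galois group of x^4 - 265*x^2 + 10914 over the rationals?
Gal(K/Q) = V_4 (Klein four-group, Z/2Z × Z/2Z)

f factors as (x^2 - 214)(x^2 - 51), so the splitting field is K = Q(sqrt(214), sqrt(51)). The elements 214, 51, 10914 are all non-squares in Q, so sqrt(214) and sqrt(51) generate independent quadratic extensions. Thus [K:Q] = 4 and Gal(K/Q) is generated by the two order-2 automorphisms sqrt(214) ↦ -sqrt(214) and sqrt(51) ↦ -sqrt(51), giving V_4.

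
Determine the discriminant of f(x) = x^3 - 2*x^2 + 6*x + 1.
Δ = -931

For x^3 + a x^2 + b x + c the discriminant is Δ = 18 a b c - 4 a^3 c + a^2 b^2 - 4 b^3 - 27 c^2.
Plug a = -2, b = 6, c = 1:
  18*(-2)*(6)*(1) - 4*(-2)^3*(1) + (-2)^2*(6)^2 - 4*(6)^3 - 27*(1)^2
  = -216 + (32) + 144 + (-864) + (-27)
  = -931.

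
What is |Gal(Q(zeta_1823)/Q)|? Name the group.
|Gal(Q(zeta_1823)/Q)| = phi(1823) = 1822; group ≅ (Z/1823Z)^* ≅ Z/1822Z

The n-th cyclotomic polynomial Φ_1823(x) is the minimal polynomial of zeta_1823 over Q and has degree phi(1823) = 1822. So Q(zeta_1823) is a degree-1822 Galois extension with Galois group (Z/1823Z)^*. (Z/1823Z)^* is cyclic since 1823 is an odd prime power (or 4). Hence Gal(Q(zeta_1823)/Q) ≅ Z/1822Z.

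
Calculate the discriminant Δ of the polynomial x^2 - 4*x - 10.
Δ = 56

For a quadratic a x^2 + b x + c the discriminant is Δ = b^2 - 4ac = (-4)^2 - 4*(1)*(-10) = 16 - (-40) = 56.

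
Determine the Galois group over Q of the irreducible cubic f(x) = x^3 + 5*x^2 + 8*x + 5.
Gal(K/Q) = S_3 (symmetric group of order 6)

Compute the discriminant of x^3 + (5)*x^2 + (8)*x + (5): Δ = -23. Since Δ is not a rational square, the Galois group is not contained in A_3; it must be the full S_3 (irreducibility of the cubic rules out anything smaller).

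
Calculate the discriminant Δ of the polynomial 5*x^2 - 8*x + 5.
Δ = -36

For a quadratic a x^2 + b x + c the discriminant is Δ = b^2 - 4ac = (-8)^2 - 4*(5)*(5) = 64 - (100) = -36.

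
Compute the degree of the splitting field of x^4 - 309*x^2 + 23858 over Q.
[K:Q] = 4

f factors as (x^2 - 158)(x^2 - 151); the splitting field is K = Q(sqrt(158), sqrt(151)). Since 158, 151, and 23858 are all non-squares in Q, the three subfields Q(sqrt(158)), Q(sqrt(151)), Q(sqrt(23858)) are distinct degree-2 extensions, so [K:Q] = 4 (Klein four Galois group).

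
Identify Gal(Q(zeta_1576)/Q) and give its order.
|Gal(Q(zeta_1576)/Q)| = phi(1576) = 784; group ≅ (Z/1576Z)^* ≅ Z/2Z × Z/2Z × Z/196Z

The n-th cyclotomic polynomial Φ_1576(x) is the minimal polynomial of zeta_1576 over Q and has degree phi(1576) = 784. So Q(zeta_1576) is a degree-784 Galois extension with Galois group (Z/1576Z)^*. By CRT, (Z/1576Z)^* ≅ (Z/8Z)^* × (Z/197Z)^*. Each prime-power unit group is (Z/8Z)^* ≅ Z/2Z × Z/2Z; (Z/197Z)^* ≅ Z/196Z. Hence Gal(Q(zeta_1576)/Q) ≅ Z/2Z × Z/2Z × Z/196Z.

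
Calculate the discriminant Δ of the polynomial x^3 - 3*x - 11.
Δ = -3159

For a depressed cubic x^3 + p x + q the discriminant is Δ = -4 p^3 - 27 q^2 = -4*(-3)^3 - 27*(-11)^2 = 108 - 3267 = -3159.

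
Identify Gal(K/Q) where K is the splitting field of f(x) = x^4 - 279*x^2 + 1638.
Gal(K/Q) = V_4 (Klein four-group, Z/2Z × Z/2Z)

f factors as (x^2 - 273)(x^2 - 6), so the splitting field is K = Q(sqrt(273), sqrt(6)). The elements 273, 6, 1638 are all non-squares in Q, so sqrt(273) and sqrt(6) generate independent quadratic extensions. Thus [K:Q] = 4 and Gal(K/Q) is generated by the two order-2 automorphisms sqrt(273) ↦ -sqrt(273) and sqrt(6) ↦ -sqrt(6), giving V_4.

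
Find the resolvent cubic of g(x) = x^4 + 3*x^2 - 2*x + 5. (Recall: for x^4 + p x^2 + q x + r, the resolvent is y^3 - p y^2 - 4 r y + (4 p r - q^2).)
h(y) = y^3 - 3*y^2 - 20*y + 56

Identify coefficients: p = 3, q = -2, r = 5.
Plug into h(y) = y^3 - p y^2 - 4 r y + (4 p r - q^2):
  h(y) = y^3 - (3) y^2 - 4*(5) y + (4*(3)*(5) - (-2)^2)
       = y^3 + (-3) y^2 + (-20) y + (56).
Simplifying: h(y) = y^3 - 3*y^2 - 20*y + 56.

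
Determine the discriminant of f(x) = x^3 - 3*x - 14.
Δ = -5184

For a depressed cubic x^3 + p x + q the discriminant is Δ = -4 p^3 - 27 q^2 = -4*(-3)^3 - 27*(-14)^2 = 108 - 5292 = -5184.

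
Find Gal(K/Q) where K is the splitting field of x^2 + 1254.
Gal(K/Q) = Z/2Z (cyclic of order 2)

x^2 + 1254 is irreducible over Q since -1254 is not a rational square. The splitting field Q(sqrt(-1254)) has degree 2 over Q, and its unique nontrivial automorphism is sqrt(-1254) ↦ -sqrt(-1254). Hence Gal(Q(sqrt(-1254))/Q) = Z/2Z.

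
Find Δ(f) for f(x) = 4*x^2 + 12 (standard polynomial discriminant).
Δ = -192

For a quadratic a x^2 + b x + c the discriminant is Δ = b^2 - 4ac = (0)^2 - 4*(4)*(12) = 0 - (192) = -192.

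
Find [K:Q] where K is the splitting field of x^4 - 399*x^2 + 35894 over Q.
[K:Q] = 4

f factors as (x^2 - 137)(x^2 - 262); the splitting field is K = Q(sqrt(137), sqrt(262)). Since 137, 262, and 35894 are all non-squares in Q, the three subfields Q(sqrt(137)), Q(sqrt(262)), Q(sqrt(35894)) are distinct degree-2 extensions, so [K:Q] = 4 (Klein four Galois group).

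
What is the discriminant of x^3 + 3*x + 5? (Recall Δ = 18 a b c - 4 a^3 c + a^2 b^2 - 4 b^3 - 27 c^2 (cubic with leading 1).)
Δ = -783

For x^3 + a x^2 + b x + c the discriminant is Δ = 18 a b c - 4 a^3 c + a^2 b^2 - 4 b^3 - 27 c^2.
Plug a = 0, b = 3, c = 5:
  18*(0)*(3)*(5) - 4*(0)^3*(5) + (0)^2*(3)^2 - 4*(3)^3 - 27*(5)^2
  = 0 + (0) + 0 + (-108) + (-675)
  = -783.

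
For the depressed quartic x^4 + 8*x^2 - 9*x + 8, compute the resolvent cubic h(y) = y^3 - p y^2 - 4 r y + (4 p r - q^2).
h(y) = y^3 - 8*y^2 - 32*y + 175

Identify coefficients: p = 8, q = -9, r = 8.
Plug into h(y) = y^3 - p y^2 - 4 r y + (4 p r - q^2):
  h(y) = y^3 - (8) y^2 - 4*(8) y + (4*(8)*(8) - (-9)^2)
       = y^3 + (-8) y^2 + (-32) y + (175).
Simplifying: h(y) = y^3 - 8*y^2 - 32*y + 175.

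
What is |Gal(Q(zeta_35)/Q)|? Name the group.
|Gal(Q(zeta_35)/Q)| = phi(35) = 24; group ≅ (Z/35Z)^* ≅ Z/4Z × Z/6Z

The n-th cyclotomic polynomial Φ_35(x) is the minimal polynomial of zeta_35 over Q and has degree phi(35) = 24. So Q(zeta_35) is a degree-24 Galois extension with Galois group (Z/35Z)^*. By CRT, (Z/35Z)^* ≅ (Z/5Z)^* × (Z/7Z)^*. Each prime-power unit group is (Z/5Z)^* ≅ Z/4Z; (Z/7Z)^* ≅ Z/6Z. Hence Gal(Q(zeta_35)/Q) ≅ Z/4Z × Z/6Z.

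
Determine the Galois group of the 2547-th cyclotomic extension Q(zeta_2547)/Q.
|Gal(Q(zeta_2547)/Q)| = phi(2547) = 1692; group ≅ (Z/2547Z)^* ≅ Z/6Z × Z/282Z

The n-th cyclotomic polynomial Φ_2547(x) is the minimal polynomial of zeta_2547 over Q and has degree phi(2547) = 1692. So Q(zeta_2547) is a degree-1692 Galois extension with Galois group (Z/2547Z)^*. By CRT, (Z/2547Z)^* ≅ (Z/9Z)^* × (Z/283Z)^*. Each prime-power unit group is (Z/9Z)^* ≅ Z/6Z; (Z/283Z)^* ≅ Z/282Z. Hence Gal(Q(zeta_2547)/Q) ≅ Z/6Z × Z/282Z.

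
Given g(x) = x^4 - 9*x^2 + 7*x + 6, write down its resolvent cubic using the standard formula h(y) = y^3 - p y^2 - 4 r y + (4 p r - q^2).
h(y) = y^3 + 9*y^2 - 24*y - 265

Identify coefficients: p = -9, q = 7, r = 6.
Plug into h(y) = y^3 - p y^2 - 4 r y + (4 p r - q^2):
  h(y) = y^3 - (-9) y^2 - 4*(6) y + (4*(-9)*(6) - (7)^2)
       = y^3 + (9) y^2 + (-24) y + (-265).
Simplifying: h(y) = y^3 + 9*y^2 - 24*y - 265.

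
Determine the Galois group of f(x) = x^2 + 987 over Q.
Gal(K/Q) = Z/2Z (cyclic of order 2)

x^2 + 987 is irreducible over Q since -987 is not a rational square. The splitting field Q(sqrt(-987)) has degree 2 over Q, and its unique nontrivial automorphism is sqrt(-987) ↦ -sqrt(-987). Hence Gal(Q(sqrt(-987))/Q) = Z/2Z.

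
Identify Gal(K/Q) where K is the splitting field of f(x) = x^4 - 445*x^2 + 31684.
Gal(K/Q) = Z/2Z (cyclic of order 2)

f factors as (x^2 - 89)(x^2 - 356), so the splitting field is K = Q(sqrt(89), sqrt(356)). The squarefree part of 89 is 89 and the squarefree part of 356 is also 89, so sqrt(89) and sqrt(356) are both rational multiples of sqrt(89). Hence Q(sqrt(89)) = Q(sqrt(356)) = Q(sqrt(89)), and the splitting field collapses to a single degree-2 extension with Galois group Z/2Z.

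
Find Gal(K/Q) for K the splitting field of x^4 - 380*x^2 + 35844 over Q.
Gal(K/Q) = V_4 (Klein four-group, Z/2Z × Z/2Z)

f factors as (x^2 - 174)(x^2 - 206), so the splitting field is K = Q(sqrt(174), sqrt(206)). The elements 174, 206, 35844 are all non-squares in Q, so sqrt(174) and sqrt(206) generate independent quadratic extensions. Thus [K:Q] = 4 and Gal(K/Q) is generated by the two order-2 automorphisms sqrt(174) ↦ -sqrt(174) and sqrt(206) ↦ -sqrt(206), giving V_4.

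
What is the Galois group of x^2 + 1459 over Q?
Gal(K/Q) = Z/2Z (cyclic of order 2)

x^2 + 1459 is irreducible over Q since -1459 is not a rational square. The splitting field Q(sqrt(-1459)) has degree 2 over Q, and its unique nontrivial automorphism is sqrt(-1459) ↦ -sqrt(-1459). Hence Gal(Q(sqrt(-1459))/Q) = Z/2Z.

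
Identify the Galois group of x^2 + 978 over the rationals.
Gal(K/Q) = Z/2Z (cyclic of order 2)

x^2 + 978 is irreducible over Q since -978 is not a rational square. The splitting field Q(sqrt(-978)) has degree 2 over Q, and its unique nontrivial automorphism is sqrt(-978) ↦ -sqrt(-978). Hence Gal(Q(sqrt(-978))/Q) = Z/2Z.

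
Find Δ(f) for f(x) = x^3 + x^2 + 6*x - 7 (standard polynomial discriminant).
Δ = -2879

For x^3 + a x^2 + b x + c the discriminant is Δ = 18 a b c - 4 a^3 c + a^2 b^2 - 4 b^3 - 27 c^2.
Plug a = 1, b = 6, c = -7:
  18*(1)*(6)*(-7) - 4*(1)^3*(-7) + (1)^2*(6)^2 - 4*(6)^3 - 27*(-7)^2
  = -756 + (28) + 36 + (-864) + (-1323)
  = -2879.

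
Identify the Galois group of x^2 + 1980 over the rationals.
Gal(K/Q) = Z/2Z (cyclic of order 2)

x^2 + 1980 is irreducible over Q since -1980 is not a rational square. The splitting field Q(sqrt(-1980)) has degree 2 over Q, and its unique nontrivial automorphism is sqrt(-1980) ↦ -sqrt(-1980). Hence Gal(Q(sqrt(-1980))/Q) = Z/2Z.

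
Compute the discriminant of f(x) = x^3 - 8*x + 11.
Δ = -1219

For a depressed cubic x^3 + p x + q the discriminant is Δ = -4 p^3 - 27 q^2 = -4*(-8)^3 - 27*(11)^2 = 2048 - 3267 = -1219.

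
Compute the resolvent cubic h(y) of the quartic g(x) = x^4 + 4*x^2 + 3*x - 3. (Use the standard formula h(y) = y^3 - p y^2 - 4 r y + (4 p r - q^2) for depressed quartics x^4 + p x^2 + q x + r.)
h(y) = y^3 - 4*y^2 + 12*y - 57

Identify coefficients: p = 4, q = 3, r = -3.
Plug into h(y) = y^3 - p y^2 - 4 r y + (4 p r - q^2):
  h(y) = y^3 - (4) y^2 - 4*(-3) y + (4*(4)*(-3) - (3)^2)
       = y^3 + (-4) y^2 + (12) y + (-57).
Simplifying: h(y) = y^3 - 4*y^2 + 12*y - 57.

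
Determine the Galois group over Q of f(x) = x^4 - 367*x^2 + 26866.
Gal(K/Q) = V_4 (Klein four-group, Z/2Z × Z/2Z)

f factors as (x^2 - 101)(x^2 - 266), so the splitting field is K = Q(sqrt(101), sqrt(266)). The elements 101, 266, 26866 are all non-squares in Q, so sqrt(101) and sqrt(266) generate independent quadratic extensions. Thus [K:Q] = 4 and Gal(K/Q) is generated by the two order-2 automorphisms sqrt(101) ↦ -sqrt(101) and sqrt(266) ↦ -sqrt(266), giving V_4.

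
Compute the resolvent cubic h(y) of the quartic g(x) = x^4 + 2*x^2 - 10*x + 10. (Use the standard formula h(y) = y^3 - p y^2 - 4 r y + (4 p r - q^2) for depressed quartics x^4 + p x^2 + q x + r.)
h(y) = y^3 - 2*y^2 - 40*y - 20

Identify coefficients: p = 2, q = -10, r = 10.
Plug into h(y) = y^3 - p y^2 - 4 r y + (4 p r - q^2):
  h(y) = y^3 - (2) y^2 - 4*(10) y + (4*(2)*(10) - (-10)^2)
       = y^3 + (-2) y^2 + (-40) y + (-20).
Simplifying: h(y) = y^3 - 2*y^2 - 40*y - 20.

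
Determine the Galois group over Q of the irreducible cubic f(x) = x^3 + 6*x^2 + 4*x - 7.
Gal(K/Q) = S_3 (symmetric group of order 6)

Compute the discriminant of x^3 + (6)*x^2 + (4)*x + (-7): Δ = 2021. Since Δ is not a rational square, the Galois group is not contained in A_3; it must be the full S_3 (irreducibility of the cubic rules out anything smaller).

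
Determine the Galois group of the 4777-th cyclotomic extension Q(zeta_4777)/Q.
|Gal(Q(zeta_4777)/Q)| = phi(4777) = 4480; group ≅ (Z/4777Z)^* ≅ Z/16Z × Z/280Z

The n-th cyclotomic polynomial Φ_4777(x) is the minimal polynomial of zeta_4777 over Q and has degree phi(4777) = 4480. So Q(zeta_4777) is a degree-4480 Galois extension with Galois group (Z/4777Z)^*. By CRT, (Z/4777Z)^* ≅ (Z/17Z)^* × (Z/281Z)^*. Each prime-power unit group is (Z/17Z)^* ≅ Z/16Z; (Z/281Z)^* ≅ Z/280Z. Hence Gal(Q(zeta_4777)/Q) ≅ Z/16Z × Z/280Z.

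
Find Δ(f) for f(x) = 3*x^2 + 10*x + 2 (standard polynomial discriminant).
Δ = 76

For a quadratic a x^2 + b x + c the discriminant is Δ = b^2 - 4ac = (10)^2 - 4*(3)*(2) = 100 - (24) = 76.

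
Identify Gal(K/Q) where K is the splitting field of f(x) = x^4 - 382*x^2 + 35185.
Gal(K/Q) = V_4 (Klein four-group, Z/2Z × Z/2Z)

f factors as (x^2 - 155)(x^2 - 227), so the splitting field is K = Q(sqrt(155), sqrt(227)). The elements 155, 227, 35185 are all non-squares in Q, so sqrt(155) and sqrt(227) generate independent quadratic extensions. Thus [K:Q] = 4 and Gal(K/Q) is generated by the two order-2 automorphisms sqrt(155) ↦ -sqrt(155) and sqrt(227) ↦ -sqrt(227), giving V_4.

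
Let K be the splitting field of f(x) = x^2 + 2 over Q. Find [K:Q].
[K:Q] = 2

The discriminant of x^2 + (0)*x + (2) is b^2 - 4c = 0 - (8) = -8. Since -8 is not a perfect square in Q, the polynomial is irreducible over Q. Its two roots generate a degree-2 extension, so [K:Q] = 2.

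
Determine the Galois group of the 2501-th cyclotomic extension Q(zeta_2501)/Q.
|Gal(Q(zeta_2501)/Q)| = phi(2501) = 2400; group ≅ (Z/2501Z)^* ≅ Z/40Z × Z/60Z

The n-th cyclotomic polynomial Φ_2501(x) is the minimal polynomial of zeta_2501 over Q and has degree phi(2501) = 2400. So Q(zeta_2501) is a degree-2400 Galois extension with Galois group (Z/2501Z)^*. By CRT, (Z/2501Z)^* ≅ (Z/41Z)^* × (Z/61Z)^*. Each prime-power unit group is (Z/41Z)^* ≅ Z/40Z; (Z/61Z)^* ≅ Z/60Z. Hence Gal(Q(zeta_2501)/Q) ≅ Z/40Z × Z/60Z.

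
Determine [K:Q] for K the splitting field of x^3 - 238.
[K:Q] = 6

x^3 - 238 has one real root r = 238^(1/3) and two complex roots r*zeta_3, r*zeta_3^2 where zeta_3 = e^(2*pi*i/3). The splitting field is Q(r, zeta_3). [Q(r):Q] = 3 and [Q(zeta_3):Q] = 2 with gcd = 1, so [Q(r, zeta_3):Q] = 3 * 2 = 6.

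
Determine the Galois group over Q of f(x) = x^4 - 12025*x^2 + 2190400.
Gal(K/Q) = Z/2Z (cyclic of order 2)

f factors as (x^2 - 185)(x^2 - 11840), so the splitting field is K = Q(sqrt(185), sqrt(11840)). The squarefree part of 185 is 185 and the squarefree part of 11840 is also 185, so sqrt(185) and sqrt(11840) are both rational multiples of sqrt(185). Hence Q(sqrt(185)) = Q(sqrt(11840)) = Q(sqrt(185)), and the splitting field collapses to a single degree-2 extension with Galois group Z/2Z.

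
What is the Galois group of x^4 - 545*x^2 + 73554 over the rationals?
Gal(K/Q) = V_4 (Klein four-group, Z/2Z × Z/2Z)

f factors as (x^2 - 246)(x^2 - 299), so the splitting field is K = Q(sqrt(246), sqrt(299)). The elements 246, 299, 73554 are all non-squares in Q, so sqrt(246) and sqrt(299) generate independent quadratic extensions. Thus [K:Q] = 4 and Gal(K/Q) is generated by the two order-2 automorphisms sqrt(246) ↦ -sqrt(246) and sqrt(299) ↦ -sqrt(299), giving V_4.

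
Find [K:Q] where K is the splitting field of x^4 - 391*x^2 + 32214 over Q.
[K:Q] = 4

f factors as (x^2 - 118)(x^2 - 273); the splitting field is K = Q(sqrt(118), sqrt(273)). Since 118, 273, and 32214 are all non-squares in Q, the three subfields Q(sqrt(118)), Q(sqrt(273)), Q(sqrt(32214)) are distinct degree-2 extensions, so [K:Q] = 4 (Klein four Galois group).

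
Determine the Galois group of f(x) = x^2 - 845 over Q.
Gal(K/Q) = Z/2Z (cyclic of order 2)

x^2 - 845 is irreducible over Q since 845 is not a rational square. The splitting field Q(sqrt(845)) has degree 2 over Q, and its unique nontrivial automorphism is sqrt(845) ↦ -sqrt(845). Hence Gal(Q(sqrt(845))/Q) = Z/2Z.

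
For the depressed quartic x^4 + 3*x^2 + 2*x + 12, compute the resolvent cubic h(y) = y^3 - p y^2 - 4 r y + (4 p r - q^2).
h(y) = y^3 - 3*y^2 - 48*y + 140

Identify coefficients: p = 3, q = 2, r = 12.
Plug into h(y) = y^3 - p y^2 - 4 r y + (4 p r - q^2):
  h(y) = y^3 - (3) y^2 - 4*(12) y + (4*(3)*(12) - (2)^2)
       = y^3 + (-3) y^2 + (-48) y + (140).
Simplifying: h(y) = y^3 - 3*y^2 - 48*y + 140.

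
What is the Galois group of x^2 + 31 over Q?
Gal(K/Q) = Z/2Z (cyclic of order 2)

x^2 + 31 is irreducible over Q since -31 is not a rational square. The splitting field Q(sqrt(-31)) has degree 2 over Q, and its unique nontrivial automorphism is sqrt(-31) ↦ -sqrt(-31). Hence Gal(Q(sqrt(-31))/Q) = Z/2Z.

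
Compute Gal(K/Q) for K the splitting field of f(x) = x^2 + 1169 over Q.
Gal(K/Q) = Z/2Z (cyclic of order 2)

x^2 + 1169 is irreducible over Q since -1169 is not a rational square. The splitting field Q(sqrt(-1169)) has degree 2 over Q, and its unique nontrivial automorphism is sqrt(-1169) ↦ -sqrt(-1169). Hence Gal(Q(sqrt(-1169))/Q) = Z/2Z.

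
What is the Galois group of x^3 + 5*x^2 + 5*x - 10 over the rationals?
Gal(K/Q) = S_3 (symmetric group of order 6)

Compute the discriminant of x^3 + (5)*x^2 + (5)*x + (-10): Δ = -2075. Since Δ is not a rational square, the Galois group is not contained in A_3; it must be the full S_3 (irreducibility of the cubic rules out anything smaller).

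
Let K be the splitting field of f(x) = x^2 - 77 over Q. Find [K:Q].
[K:Q] = 2

The polynomial x^2 - 77 is irreducible over Q since 77 is not a perfect square. Its splitting field is Q(sqrt(77)), which has degree 2 over Q.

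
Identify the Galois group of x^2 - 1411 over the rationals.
Gal(K/Q) = Z/2Z (cyclic of order 2)

x^2 - 1411 is irreducible over Q since 1411 is not a rational square. The splitting field Q(sqrt(1411)) has degree 2 over Q, and its unique nontrivial automorphism is sqrt(1411) ↦ -sqrt(1411). Hence Gal(Q(sqrt(1411))/Q) = Z/2Z.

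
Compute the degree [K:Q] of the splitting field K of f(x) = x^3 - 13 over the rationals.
[K:Q] = 6

x^3 - 13 has one real root r = 13^(1/3) and two complex roots r*zeta_3, r*zeta_3^2 where zeta_3 = e^(2*pi*i/3). The splitting field is Q(r, zeta_3). [Q(r):Q] = 3 and [Q(zeta_3):Q] = 2 with gcd = 1, so [Q(r, zeta_3):Q] = 3 * 2 = 6.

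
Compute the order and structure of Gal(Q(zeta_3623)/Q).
|Gal(Q(zeta_3623)/Q)| = phi(3623) = 3622; group ≅ (Z/3623Z)^* ≅ Z/3622Z

The n-th cyclotomic polynomial Φ_3623(x) is the minimal polynomial of zeta_3623 over Q and has degree phi(3623) = 3622. So Q(zeta_3623) is a degree-3622 Galois extension with Galois group (Z/3623Z)^*. (Z/3623Z)^* is cyclic since 3623 is an odd prime power (or 4). Hence Gal(Q(zeta_3623)/Q) ≅ Z/3622Z.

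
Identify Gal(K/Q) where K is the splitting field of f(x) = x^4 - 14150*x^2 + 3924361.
Gal(K/Q) = Z/2Z (cyclic of order 2)

f factors as (x^2 - 13867)(x^2 - 283), so the splitting field is K = Q(sqrt(13867), sqrt(283)). The squarefree part of 13867 is 283 and the squarefree part of 283 is also 283, so sqrt(13867) and sqrt(283) are both rational multiples of sqrt(283). Hence Q(sqrt(13867)) = Q(sqrt(283)) = Q(sqrt(283)), and the splitting field collapses to a single degree-2 extension with Galois group Z/2Z.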